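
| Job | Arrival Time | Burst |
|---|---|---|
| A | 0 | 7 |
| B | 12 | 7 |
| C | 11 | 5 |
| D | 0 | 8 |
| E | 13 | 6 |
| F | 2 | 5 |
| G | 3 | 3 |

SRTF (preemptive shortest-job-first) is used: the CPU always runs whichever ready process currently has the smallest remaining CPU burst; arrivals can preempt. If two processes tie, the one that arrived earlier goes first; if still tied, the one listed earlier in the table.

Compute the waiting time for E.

7

Timeline: | A 0-3 | G 3-6 | A 6-10 | F 10-15 | C 15-20 | E 20-26 | B 26-33 | D 33-41 |
Completion: A=10  B=33  C=20  D=41  E=26  F=15  G=6
Turnaround (C−A): A=10  B=21  C=9  D=41  E=13  F=13  G=3
Waiting(E) = turnaround − burst = 13 − 6 = 7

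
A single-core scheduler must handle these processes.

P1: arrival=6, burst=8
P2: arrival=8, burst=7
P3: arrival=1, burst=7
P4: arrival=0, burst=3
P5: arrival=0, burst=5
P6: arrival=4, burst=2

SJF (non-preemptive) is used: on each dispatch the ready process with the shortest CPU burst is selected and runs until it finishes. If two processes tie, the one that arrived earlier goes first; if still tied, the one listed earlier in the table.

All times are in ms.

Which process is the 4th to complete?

Gantt: | P4 0-3 | P5 3-8 | P6 8-10 | P3 10-17 | P2 17-24 | P1 24-32 |
Completion: P1=32  P2=24  P3=17  P4=3  P5=8  P6=10
Turnaround (C−A): P1=26  P2=16  P3=16  P4=3  P5=8  P6=6
Finish order: P4 → P5 → P6 → P3 → P2 → P1

P3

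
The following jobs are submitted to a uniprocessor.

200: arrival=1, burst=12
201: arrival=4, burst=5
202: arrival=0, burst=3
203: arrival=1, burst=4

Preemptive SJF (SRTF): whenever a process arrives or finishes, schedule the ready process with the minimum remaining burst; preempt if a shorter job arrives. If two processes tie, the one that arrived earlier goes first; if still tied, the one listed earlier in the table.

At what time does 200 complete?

24

Gantt: | 202 0-3 | 203 3-7 | 201 7-12 | 200 12-24 |
Completion: 200=24  201=12  202=3  203=7
Turnaround (C−A): 200=23  201=8  202=3  203=6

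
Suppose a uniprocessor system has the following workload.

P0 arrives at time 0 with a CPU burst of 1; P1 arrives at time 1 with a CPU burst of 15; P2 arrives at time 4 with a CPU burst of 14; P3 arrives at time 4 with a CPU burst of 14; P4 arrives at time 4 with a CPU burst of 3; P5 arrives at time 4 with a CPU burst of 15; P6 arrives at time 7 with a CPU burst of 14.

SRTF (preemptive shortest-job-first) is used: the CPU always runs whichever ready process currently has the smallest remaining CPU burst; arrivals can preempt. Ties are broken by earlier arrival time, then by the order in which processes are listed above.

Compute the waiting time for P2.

15

Schedule: | P0 0-1 | P1 1-4 | P4 4-7 | P1 7-19 | P2 19-33 | P3 33-47 | P6 47-61 | P5 61-76 |
Completion: P0=1  P1=19  P2=33  P3=47  P4=7  P5=76  P6=61
Waiting(P2) = turnaround − burst = 29 − 14 = 15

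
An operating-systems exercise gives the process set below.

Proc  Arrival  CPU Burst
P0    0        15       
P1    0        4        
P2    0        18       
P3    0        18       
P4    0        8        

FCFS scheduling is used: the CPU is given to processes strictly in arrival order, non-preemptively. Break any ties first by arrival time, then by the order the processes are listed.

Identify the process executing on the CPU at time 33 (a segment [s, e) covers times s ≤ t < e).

Timeline: | P0 0-15 | P1 15-19 | P2 19-37 | P3 37-55 | P4 55-63 |
Completion: P0=15  P1=19  P2=37  P3=55  P4=63

P2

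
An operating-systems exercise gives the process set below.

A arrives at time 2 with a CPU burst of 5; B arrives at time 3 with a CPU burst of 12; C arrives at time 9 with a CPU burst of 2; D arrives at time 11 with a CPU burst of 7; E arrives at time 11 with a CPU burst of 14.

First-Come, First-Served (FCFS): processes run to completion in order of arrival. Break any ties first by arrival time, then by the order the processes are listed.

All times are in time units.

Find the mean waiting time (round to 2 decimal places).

Schedule: | idle 0-2 | A 2-7 | B 7-19 | C 19-21 | D 21-28 | E 28-42 |
Completion: A=7  B=19  C=21  D=28  E=42
Turnaround (C−A): A=5  B=16  C=12  D=17  E=31
Waiting times: A=0, B=4, C=10, D=10, E=17
Average waiting = (0+4+10+10+17) / 5 = 41/5 = 8.20

8.20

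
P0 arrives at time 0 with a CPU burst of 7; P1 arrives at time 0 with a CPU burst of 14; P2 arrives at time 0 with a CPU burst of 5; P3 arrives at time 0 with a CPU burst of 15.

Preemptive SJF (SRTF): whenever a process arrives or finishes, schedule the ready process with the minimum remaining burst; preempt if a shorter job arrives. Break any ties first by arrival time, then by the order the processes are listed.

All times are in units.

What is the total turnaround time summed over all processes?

84

Gantt: | P2 0-5 | P0 5-12 | P1 12-26 | P3 26-41 |
Completion: P0=12  P1=26  P2=5  P3=41
Turnaround (C−A): P0=12  P1=26  P2=5  P3=41
Turnaround = completion − arrival: P0=12, P1=26, P2=5, P3=41
Total turnaround = 12 + 26 + 5 + 41 = 84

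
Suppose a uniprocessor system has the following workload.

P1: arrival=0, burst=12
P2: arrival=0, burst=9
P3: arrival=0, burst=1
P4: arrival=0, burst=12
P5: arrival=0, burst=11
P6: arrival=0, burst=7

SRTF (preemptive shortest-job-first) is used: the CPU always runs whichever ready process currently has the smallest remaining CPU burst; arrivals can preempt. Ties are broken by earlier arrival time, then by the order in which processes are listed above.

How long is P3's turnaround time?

1

Gantt: | P3 0-1 | P6 1-8 | P2 8-17 | P5 17-28 | P1 28-40 | P4 40-52 |
Completion: P1=40  P2=17  P3=1  P4=52  P5=28  P6=8
Turnaround (C−A): P1=40  P2=17  P3=1  P4=52  P5=28  P6=8
Turnaround(P3) = completion − arrival = 1 − 0 = 1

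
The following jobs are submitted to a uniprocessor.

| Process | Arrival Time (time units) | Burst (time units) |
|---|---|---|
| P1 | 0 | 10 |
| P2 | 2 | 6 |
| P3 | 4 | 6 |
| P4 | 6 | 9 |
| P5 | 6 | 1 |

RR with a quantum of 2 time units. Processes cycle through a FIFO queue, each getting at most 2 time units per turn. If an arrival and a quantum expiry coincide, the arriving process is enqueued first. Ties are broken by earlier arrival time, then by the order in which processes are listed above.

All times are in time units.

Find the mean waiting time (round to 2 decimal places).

Schedule: | P1 0-2 | P2 2-4 | P1 4-6 | P3 6-8 | P2 8-10 | P4 10-12 | P5 12-13 | P1 13-15 | P3 15-17 | P2 17-19 | P4 19-21 | P1 21-23 | P3 23-25 | P4 25-27 | P1 27-29 | P4 29-32 |
Completion: P1=29  P2=19  P3=25  P4=32  P5=13
Turnaround (C−A): P1=29  P2=17  P3=21  P4=26  P5=7
Waiting times: P1=19, P2=11, P3=15, P4=17, P5=6
Average waiting = (19+11+15+17+6) / 5 = 68/5 = 13.60

13.60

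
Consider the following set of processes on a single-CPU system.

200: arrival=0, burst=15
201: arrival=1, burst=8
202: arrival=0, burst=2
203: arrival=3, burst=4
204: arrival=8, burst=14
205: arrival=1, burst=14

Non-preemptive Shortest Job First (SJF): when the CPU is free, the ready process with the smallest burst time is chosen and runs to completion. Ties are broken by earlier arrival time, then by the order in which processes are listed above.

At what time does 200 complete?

Schedule: | 202 0-2 | 201 2-10 | 203 10-14 | 205 14-28 | 204 28-42 | 200 42-57 |
Completion: 200=57  201=10  202=2  203=14  204=42  205=28
Turnaround (C−A): 200=57  201=9  202=2  203=11  204=34  205=27

57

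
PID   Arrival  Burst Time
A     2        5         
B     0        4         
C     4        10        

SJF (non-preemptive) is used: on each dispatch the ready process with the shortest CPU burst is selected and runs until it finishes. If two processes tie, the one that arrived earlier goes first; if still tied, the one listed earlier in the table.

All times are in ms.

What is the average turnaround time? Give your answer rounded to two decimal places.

Timeline: | B 0-4 | A 4-9 | C 9-19 |
Completion: A=9  B=4  C=19
Turnaround (C−A): A=7  B=4  C=15
Turnaround times: A=7, B=4, C=15
Average turnaround = (7+4+15) / 3 = 26/3 = 8.67

8.67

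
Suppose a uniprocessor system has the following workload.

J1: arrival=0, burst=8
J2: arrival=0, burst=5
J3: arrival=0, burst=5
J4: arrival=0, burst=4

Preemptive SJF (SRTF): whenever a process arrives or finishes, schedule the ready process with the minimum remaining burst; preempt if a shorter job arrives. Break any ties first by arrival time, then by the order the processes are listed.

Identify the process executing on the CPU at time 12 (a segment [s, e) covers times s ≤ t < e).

Gantt: | J4 0-4 | J2 4-9 | J3 9-14 | J1 14-22 |
Completion: J1=22  J2=9  J3=14  J4=4
Turnaround (C−A): J1=22  J2=9  J3=14  J4=4

J3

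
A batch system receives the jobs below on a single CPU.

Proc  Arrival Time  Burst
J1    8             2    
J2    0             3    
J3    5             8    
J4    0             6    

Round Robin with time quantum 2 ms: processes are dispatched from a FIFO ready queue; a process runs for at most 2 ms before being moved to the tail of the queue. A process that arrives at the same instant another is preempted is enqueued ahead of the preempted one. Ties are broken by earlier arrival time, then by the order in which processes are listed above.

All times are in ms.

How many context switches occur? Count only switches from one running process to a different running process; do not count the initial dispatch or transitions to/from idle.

Timeline: | J2 0-2 | J4 2-4 | J2 4-5 | J4 5-7 | J3 7-9 | J4 9-11 | J1 11-13 | J3 13-19 |
Completion: J1=13  J2=5  J3=19  J4=11

7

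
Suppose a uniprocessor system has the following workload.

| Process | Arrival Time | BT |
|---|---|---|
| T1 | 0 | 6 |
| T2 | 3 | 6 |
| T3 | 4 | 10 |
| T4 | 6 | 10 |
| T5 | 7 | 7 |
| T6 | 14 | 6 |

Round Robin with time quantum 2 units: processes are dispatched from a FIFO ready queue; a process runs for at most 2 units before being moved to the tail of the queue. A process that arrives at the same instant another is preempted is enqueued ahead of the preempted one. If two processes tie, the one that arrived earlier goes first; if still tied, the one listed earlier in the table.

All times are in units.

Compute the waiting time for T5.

27

Gantt: | T1 0-4 | T2 4-6 | T3 6-8 | T1 8-10 | T4 10-12 | T2 12-14 | T5 14-16 | T3 16-18 | T4 18-20 | T6 20-22 | T2 22-24 | T5 24-26 | T3 26-28 | T4 28-30 | T6 30-32 | T5 32-34 | T3 34-36 | T4 36-38 | T6 38-40 | T5 40-41 | T3 41-43 | T4 43-45 |
Completion: T1=10  T2=24  T3=43  T4=45  T5=41  T6=40
Waiting(T5) = turnaround − burst = 34 − 7 = 27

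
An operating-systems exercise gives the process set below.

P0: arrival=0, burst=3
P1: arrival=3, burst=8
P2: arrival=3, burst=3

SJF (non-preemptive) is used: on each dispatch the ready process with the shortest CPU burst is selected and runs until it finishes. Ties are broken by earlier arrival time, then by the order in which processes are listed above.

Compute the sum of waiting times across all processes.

3

Timeline: | P0 0-3 | P2 3-6 | P1 6-14 |
Completion: P0=3  P1=14  P2=6
Waiting = turnaround − burst: P0=0, P1=3, P2=0
Total waiting = 0 + 3 + 0 = 3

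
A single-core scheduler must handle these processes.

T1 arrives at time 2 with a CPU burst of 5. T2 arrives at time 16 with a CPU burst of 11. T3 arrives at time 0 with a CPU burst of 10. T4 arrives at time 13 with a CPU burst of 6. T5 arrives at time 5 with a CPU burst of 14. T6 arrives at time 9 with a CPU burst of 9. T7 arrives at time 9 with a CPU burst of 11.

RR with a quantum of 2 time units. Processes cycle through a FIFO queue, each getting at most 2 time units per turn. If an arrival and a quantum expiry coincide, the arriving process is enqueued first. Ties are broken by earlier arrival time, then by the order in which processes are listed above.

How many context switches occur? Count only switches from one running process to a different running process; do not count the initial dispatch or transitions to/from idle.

Schedule: | T3 0-2 | T1 2-4 | T3 4-6 | T1 6-8 | T5 8-10 | T3 10-12 | T1 12-13 | T6 13-15 | T7 15-17 | T5 17-19 | T3 19-21 | T4 21-23 | T6 23-25 | T2 25-27 | T7 27-29 | T5 29-31 | T3 31-33 | T4 33-35 | T6 35-37 | T2 37-39 | T7 39-41 | T5 41-43 | T4 43-45 | T6 45-47 | T2 47-49 | T7 49-51 | T5 51-53 | T6 53-54 | T2 54-56 | T7 56-58 | T5 58-60 | T2 60-62 | T7 62-63 | T5 63-65 | T2 65-66 |
Completion: T1=13  T2=66  T3=33  T4=45  T5=65  T6=54  T7=63

34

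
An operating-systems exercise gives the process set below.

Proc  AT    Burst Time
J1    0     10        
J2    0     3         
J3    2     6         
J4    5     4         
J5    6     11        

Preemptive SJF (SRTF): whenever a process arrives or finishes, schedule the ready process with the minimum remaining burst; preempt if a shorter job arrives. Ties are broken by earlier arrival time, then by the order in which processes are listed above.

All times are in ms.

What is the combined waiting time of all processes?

35

Gantt: | J2 0-3 | J3 3-9 | J4 9-13 | J1 13-23 | J5 23-34 |
Completion: J1=23  J2=3  J3=9  J4=13  J5=34
Turnaround (C−A): J1=23  J2=3  J3=7  J4=8  J5=28
Waiting = turnaround − burst: J1=13, J2=0, J3=1, J4=4, J5=17
Total waiting = 13 + 0 + 1 + 4 + 17 = 35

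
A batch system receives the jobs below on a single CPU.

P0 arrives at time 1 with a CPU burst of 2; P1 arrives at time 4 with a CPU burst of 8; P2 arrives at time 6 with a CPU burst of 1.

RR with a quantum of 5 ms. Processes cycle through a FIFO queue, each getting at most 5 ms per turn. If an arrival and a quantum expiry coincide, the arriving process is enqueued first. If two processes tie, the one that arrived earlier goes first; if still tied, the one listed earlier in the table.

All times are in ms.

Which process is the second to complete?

Schedule: | idle 0-1 | P0 1-3 | idle 3-4 | P1 4-9 | P2 9-10 | P1 10-13 |
Completion: P0=3  P1=13  P2=10
Turnaround (C−A): P0=2  P1=9  P2=4
Finish order: P0 → P2 → P1

P2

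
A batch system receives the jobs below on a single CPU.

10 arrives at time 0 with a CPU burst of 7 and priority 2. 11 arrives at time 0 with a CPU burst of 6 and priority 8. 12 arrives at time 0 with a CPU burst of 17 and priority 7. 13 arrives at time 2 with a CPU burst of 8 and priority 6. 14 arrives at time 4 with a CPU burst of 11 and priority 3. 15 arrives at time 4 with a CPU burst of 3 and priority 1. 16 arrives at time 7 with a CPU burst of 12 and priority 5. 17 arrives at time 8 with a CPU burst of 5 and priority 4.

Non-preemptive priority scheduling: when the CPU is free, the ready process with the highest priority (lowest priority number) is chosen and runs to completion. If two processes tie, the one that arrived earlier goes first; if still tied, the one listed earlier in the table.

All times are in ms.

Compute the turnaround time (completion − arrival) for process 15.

Timeline: | 10 0-7 | 15 7-10 | 14 10-21 | 17 21-26 | 16 26-38 | 13 38-46 | 12 46-63 | 11 63-69 |
Completion: 10=7  11=69  12=63  13=46  14=21  15=10  16=38  17=26
Turnaround (C−A): 10=7  11=69  12=63  13=44  14=17  15=6  16=31  17=18
Turnaround(15) = completion − arrival = 10 − 4 = 6

6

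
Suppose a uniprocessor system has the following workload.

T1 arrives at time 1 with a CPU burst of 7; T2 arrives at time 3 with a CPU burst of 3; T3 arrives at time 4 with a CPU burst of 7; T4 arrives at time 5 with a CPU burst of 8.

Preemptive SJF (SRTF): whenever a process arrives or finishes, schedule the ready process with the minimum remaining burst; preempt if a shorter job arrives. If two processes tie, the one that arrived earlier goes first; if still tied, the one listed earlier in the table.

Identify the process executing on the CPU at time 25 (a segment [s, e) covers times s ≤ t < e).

T4

Schedule: | idle 0-1 | T1 1-3 | T2 3-6 | T1 6-11 | T3 11-18 | T4 18-26 |
Completion: T1=11  T2=6  T3=18  T4=26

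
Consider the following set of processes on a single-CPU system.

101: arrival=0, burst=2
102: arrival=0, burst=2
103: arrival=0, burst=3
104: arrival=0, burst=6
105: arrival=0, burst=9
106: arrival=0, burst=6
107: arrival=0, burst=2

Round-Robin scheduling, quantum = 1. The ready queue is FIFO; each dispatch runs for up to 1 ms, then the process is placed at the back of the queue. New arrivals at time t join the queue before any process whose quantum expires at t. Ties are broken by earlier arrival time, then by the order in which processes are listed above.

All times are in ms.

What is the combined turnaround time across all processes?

128

Gantt: | 101 0-1 | 102 1-2 | 103 2-3 | 104 3-4 | 105 4-5 | 106 5-6 | 107 6-7 | 101 7-8 | 102 8-9 | 103 9-10 | 104 10-11 | 105 11-12 | 106 12-13 | 107 13-14 | 103 14-15 | 104 15-16 | 105 16-17 | 106 17-18 | 104 18-19 | 105 19-20 | 106 20-21 | 104 21-22 | 105 22-23 | 106 23-24 | 104 24-25 | 105 25-26 | 106 26-27 | 105 27-30 |
Completion: 101=8  102=9  103=15  104=25  105=30  106=27  107=14
Turnaround (C−A): 101=8  102=9  103=15  104=25  105=30  106=27  107=14
Turnaround = completion − arrival: 101=8, 102=9, 103=15, 104=25, 105=30, 106=27, 107=14
Total turnaround = 8 + 9 + 15 + 25 + 30 + 27 + 14 = 128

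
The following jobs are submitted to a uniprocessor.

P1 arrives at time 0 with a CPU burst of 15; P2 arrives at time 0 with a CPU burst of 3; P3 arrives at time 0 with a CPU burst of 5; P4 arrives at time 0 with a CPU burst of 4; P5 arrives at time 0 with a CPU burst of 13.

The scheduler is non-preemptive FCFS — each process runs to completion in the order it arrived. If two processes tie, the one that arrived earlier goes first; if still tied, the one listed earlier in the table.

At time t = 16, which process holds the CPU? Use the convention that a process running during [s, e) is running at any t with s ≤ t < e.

P2

Schedule: | P1 0-15 | P2 15-18 | P3 18-23 | P4 23-27 | P5 27-40 |
Completion: P1=15  P2=18  P3=23  P4=27  P5=40
Turnaround (C−A): P1=15  P2=18  P3=23  P4=27  P5=40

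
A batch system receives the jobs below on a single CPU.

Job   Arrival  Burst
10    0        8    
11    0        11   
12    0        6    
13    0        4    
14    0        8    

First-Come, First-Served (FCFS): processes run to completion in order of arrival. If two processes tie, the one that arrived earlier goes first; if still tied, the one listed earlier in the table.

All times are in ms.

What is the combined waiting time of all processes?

Schedule: | 10 0-8 | 11 8-19 | 12 19-25 | 13 25-29 | 14 29-37 |
Completion: 10=8  11=19  12=25  13=29  14=37
Turnaround (C−A): 10=8  11=19  12=25  13=29  14=37
Waiting = turnaround − burst: 10=0, 11=8, 12=19, 13=25, 14=29
Total waiting = 0 + 8 + 19 + 25 + 29 = 81

81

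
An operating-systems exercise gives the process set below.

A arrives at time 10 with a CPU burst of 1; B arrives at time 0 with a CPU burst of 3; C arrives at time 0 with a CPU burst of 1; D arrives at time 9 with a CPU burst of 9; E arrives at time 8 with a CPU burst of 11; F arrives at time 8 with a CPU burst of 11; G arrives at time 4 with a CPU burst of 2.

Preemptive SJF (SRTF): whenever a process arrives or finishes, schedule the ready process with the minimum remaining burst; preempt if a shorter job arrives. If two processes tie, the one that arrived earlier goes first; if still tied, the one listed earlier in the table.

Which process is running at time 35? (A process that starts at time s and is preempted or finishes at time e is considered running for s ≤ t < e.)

Gantt: | C 0-1 | B 1-4 | G 4-6 | idle 6-8 | E 8-9 | D 9-10 | A 10-11 | D 11-19 | E 19-29 | F 29-40 |
Completion: A=11  B=4  C=1  D=19  E=29  F=40  G=6

F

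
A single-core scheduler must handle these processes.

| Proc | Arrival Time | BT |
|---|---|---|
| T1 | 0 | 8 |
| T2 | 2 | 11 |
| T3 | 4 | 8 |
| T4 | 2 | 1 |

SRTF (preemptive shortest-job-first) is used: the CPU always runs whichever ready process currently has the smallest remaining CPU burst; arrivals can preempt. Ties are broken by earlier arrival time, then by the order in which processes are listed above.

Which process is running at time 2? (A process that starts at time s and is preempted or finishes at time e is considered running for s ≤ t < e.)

Timeline: | T1 0-2 | T4 2-3 | T1 3-9 | T3 9-17 | T2 17-28 |
Completion: T1=9  T2=28  T3=17  T4=3

T4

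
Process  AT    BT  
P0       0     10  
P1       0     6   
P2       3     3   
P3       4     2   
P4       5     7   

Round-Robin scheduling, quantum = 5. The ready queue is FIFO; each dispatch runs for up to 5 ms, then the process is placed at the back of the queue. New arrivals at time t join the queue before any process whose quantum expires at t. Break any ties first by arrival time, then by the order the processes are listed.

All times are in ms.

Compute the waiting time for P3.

Timeline: | P0 0-5 | P1 5-10 | P2 10-13 | P3 13-15 | P4 15-20 | P0 20-25 | P1 25-26 | P4 26-28 |
Completion: P0=25  P1=26  P2=13  P3=15  P4=28
Turnaround (C−A): P0=25  P1=26  P2=10  P3=11  P4=23
Waiting(P3) = turnaround − burst = 11 − 2 = 9

9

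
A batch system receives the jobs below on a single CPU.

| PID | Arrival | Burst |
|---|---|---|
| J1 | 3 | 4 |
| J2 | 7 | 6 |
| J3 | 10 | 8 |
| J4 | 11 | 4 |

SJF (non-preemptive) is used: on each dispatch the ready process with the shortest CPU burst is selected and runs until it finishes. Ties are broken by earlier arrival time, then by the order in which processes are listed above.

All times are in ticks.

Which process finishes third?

Gantt: | idle 0-3 | J1 3-7 | J2 7-13 | J4 13-17 | J3 17-25 |
Completion: J1=7  J2=13  J3=25  J4=17
Turnaround (C−A): J1=4  J2=6  J3=15  J4=6
Finish order: J1 → J2 → J4 → J3

J4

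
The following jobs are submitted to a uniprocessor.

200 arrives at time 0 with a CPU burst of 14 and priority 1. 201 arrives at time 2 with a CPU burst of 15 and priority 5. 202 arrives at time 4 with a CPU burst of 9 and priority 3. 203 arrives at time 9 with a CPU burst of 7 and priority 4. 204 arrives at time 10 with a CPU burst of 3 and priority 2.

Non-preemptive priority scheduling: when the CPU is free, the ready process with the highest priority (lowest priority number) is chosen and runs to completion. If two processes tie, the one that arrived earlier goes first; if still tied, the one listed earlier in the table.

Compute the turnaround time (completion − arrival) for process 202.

22

Timeline: | 200 0-14 | 204 14-17 | 202 17-26 | 203 26-33 | 201 33-48 |
Completion: 200=14  201=48  202=26  203=33  204=17
Turnaround (C−A): 200=14  201=46  202=22  203=24  204=7
Turnaround(202) = completion − arrival = 26 − 4 = 22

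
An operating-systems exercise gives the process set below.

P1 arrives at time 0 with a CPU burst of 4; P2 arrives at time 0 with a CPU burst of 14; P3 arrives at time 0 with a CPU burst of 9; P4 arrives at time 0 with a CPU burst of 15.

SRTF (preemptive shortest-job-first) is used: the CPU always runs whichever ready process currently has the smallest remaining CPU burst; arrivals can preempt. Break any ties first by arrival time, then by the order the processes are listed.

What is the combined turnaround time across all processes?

86

Schedule: | P1 0-4 | P3 4-13 | P2 13-27 | P4 27-42 |
Completion: P1=4  P2=27  P3=13  P4=42
Turnaround = completion − arrival: P1=4, P2=27, P3=13, P4=42
Total turnaround = 4 + 27 + 13 + 42 = 86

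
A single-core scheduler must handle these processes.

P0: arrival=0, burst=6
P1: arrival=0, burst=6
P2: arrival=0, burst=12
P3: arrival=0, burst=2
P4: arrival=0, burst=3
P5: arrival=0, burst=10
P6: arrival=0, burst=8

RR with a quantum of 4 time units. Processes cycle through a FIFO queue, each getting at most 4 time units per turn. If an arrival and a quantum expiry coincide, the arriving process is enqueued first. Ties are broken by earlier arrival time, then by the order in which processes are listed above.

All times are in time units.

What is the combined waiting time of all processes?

173

Schedule: | P0 0-4 | P1 4-8 | P2 8-12 | P3 12-14 | P4 14-17 | P5 17-21 | P6 21-25 | P0 25-27 | P1 27-29 | P2 29-33 | P5 33-37 | P6 37-41 | P2 41-45 | P5 45-47 |
Completion: P0=27  P1=29  P2=45  P3=14  P4=17  P5=47  P6=41
Turnaround (C−A): P0=27  P1=29  P2=45  P3=14  P4=17  P5=47  P6=41
Waiting = turnaround − burst: P0=21, P1=23, P2=33, P3=12, P4=14, P5=37, P6=33
Total waiting = 21 + 23 + 33 + 12 + 14 + 37 + 33 = 173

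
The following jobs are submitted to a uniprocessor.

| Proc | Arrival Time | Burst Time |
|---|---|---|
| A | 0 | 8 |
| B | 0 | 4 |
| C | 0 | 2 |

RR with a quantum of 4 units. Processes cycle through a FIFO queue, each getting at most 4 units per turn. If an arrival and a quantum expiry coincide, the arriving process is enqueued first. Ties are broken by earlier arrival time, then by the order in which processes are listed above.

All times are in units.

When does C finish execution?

10

Timeline: | A 0-4 | B 4-8 | C 8-10 | A 10-14 |
Completion: A=14  B=8  C=10
Turnaround (C−A): A=14  B=8  C=10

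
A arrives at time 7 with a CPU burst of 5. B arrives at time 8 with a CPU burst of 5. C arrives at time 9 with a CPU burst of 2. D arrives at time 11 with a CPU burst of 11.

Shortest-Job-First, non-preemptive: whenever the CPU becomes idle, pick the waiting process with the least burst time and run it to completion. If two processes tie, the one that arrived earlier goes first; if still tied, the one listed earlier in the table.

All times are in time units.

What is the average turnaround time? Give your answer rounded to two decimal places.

10.00

Timeline: | idle 0-7 | A 7-12 | C 12-14 | B 14-19 | D 19-30 |
Completion: A=12  B=19  C=14  D=30
Turnaround (C−A): A=5  B=11  C=5  D=19
Turnaround times: A=5, B=11, C=5, D=19
Average turnaround = (5+11+5+19) / 4 = 40/4 = 10.00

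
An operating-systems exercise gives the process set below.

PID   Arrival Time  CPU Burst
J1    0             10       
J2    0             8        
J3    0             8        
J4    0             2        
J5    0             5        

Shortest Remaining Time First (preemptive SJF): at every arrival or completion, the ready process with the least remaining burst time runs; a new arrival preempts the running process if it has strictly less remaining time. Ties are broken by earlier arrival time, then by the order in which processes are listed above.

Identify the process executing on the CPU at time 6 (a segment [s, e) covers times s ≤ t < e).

Schedule: | J4 0-2 | J5 2-7 | J2 7-15 | J3 15-23 | J1 23-33 |
Completion: J1=33  J2=15  J3=23  J4=2  J5=7

J5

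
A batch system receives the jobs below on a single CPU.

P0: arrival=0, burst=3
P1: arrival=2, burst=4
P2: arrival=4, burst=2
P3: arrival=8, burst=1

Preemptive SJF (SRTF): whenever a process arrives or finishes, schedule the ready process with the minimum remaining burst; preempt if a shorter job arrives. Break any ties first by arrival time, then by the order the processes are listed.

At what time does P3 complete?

Gantt: | P0 0-3 | P1 3-4 | P2 4-6 | P1 6-9 | P3 9-10 |
Completion: P0=3  P1=9  P2=6  P3=10

10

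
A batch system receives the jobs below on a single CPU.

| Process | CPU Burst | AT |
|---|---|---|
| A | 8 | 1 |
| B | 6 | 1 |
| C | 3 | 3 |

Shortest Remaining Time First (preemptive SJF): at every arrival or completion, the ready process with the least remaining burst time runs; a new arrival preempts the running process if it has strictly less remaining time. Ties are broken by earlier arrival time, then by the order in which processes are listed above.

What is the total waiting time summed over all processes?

12

Gantt: | idle 0-1 | B 1-3 | C 3-6 | B 6-10 | A 10-18 |
Completion: A=18  B=10  C=6
Turnaround (C−A): A=17  B=9  C=3
Waiting = turnaround − burst: A=9, B=3, C=0
Total waiting = 9 + 3 + 0 = 12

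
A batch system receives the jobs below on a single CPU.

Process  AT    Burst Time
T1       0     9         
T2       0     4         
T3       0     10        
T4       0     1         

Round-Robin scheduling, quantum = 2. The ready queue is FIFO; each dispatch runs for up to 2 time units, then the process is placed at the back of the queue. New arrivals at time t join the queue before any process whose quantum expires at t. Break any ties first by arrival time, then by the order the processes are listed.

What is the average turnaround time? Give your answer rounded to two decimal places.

16.00

Gantt: | T1 0-2 | T2 2-4 | T3 4-6 | T4 6-7 | T1 7-9 | T2 9-11 | T3 11-13 | T1 13-15 | T3 15-17 | T1 17-19 | T3 19-21 | T1 21-22 | T3 22-24 |
Completion: T1=22  T2=11  T3=24  T4=7
Turnaround times: T1=22, T2=11, T3=24, T4=7
Average turnaround = (22+11+24+7) / 4 = 64/4 = 16.00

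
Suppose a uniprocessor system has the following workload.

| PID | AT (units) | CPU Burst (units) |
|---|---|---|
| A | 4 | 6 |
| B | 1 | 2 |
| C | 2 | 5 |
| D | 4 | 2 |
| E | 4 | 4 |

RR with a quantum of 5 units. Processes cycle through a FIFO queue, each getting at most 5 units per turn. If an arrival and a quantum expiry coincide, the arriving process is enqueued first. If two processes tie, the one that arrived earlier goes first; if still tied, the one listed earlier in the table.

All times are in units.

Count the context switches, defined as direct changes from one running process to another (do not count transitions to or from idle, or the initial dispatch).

5

Gantt: | idle 0-1 | B 1-3 | C 3-8 | A 8-13 | D 13-15 | E 15-19 | A 19-20 |
Completion: A=20  B=3  C=8  D=15  E=19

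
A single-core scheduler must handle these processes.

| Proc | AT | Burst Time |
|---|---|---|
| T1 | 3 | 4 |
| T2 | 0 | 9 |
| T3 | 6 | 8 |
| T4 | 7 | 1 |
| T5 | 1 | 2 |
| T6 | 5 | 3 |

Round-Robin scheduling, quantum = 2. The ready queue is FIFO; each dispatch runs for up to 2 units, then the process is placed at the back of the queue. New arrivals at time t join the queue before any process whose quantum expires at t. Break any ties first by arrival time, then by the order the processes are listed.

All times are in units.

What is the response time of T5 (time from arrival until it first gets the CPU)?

Schedule: | T2 0-2 | T5 2-4 | T2 4-6 | T1 6-8 | T6 8-10 | T3 10-12 | T2 12-14 | T4 14-15 | T1 15-17 | T6 17-18 | T3 18-20 | T2 20-22 | T3 22-24 | T2 24-25 | T3 25-27 |
Completion: T1=17  T2=25  T3=27  T4=15  T5=4  T6=18
Turnaround (C−A): T1=14  T2=25  T3=21  T4=8  T5=3  T6=13
Response(T5) = first start − arrival = 2 − 1 = 1

1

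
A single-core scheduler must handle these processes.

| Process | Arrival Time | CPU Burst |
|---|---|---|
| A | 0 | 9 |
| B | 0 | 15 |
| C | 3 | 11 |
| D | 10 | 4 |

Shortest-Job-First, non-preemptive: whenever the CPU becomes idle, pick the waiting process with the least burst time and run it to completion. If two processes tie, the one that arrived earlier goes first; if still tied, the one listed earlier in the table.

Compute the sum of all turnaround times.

79

Gantt: | A 0-9 | C 9-20 | D 20-24 | B 24-39 |
Completion: A=9  B=39  C=20  D=24
Turnaround = completion − arrival: A=9, B=39, C=17, D=14
Total turnaround = 9 + 39 + 17 + 14 = 79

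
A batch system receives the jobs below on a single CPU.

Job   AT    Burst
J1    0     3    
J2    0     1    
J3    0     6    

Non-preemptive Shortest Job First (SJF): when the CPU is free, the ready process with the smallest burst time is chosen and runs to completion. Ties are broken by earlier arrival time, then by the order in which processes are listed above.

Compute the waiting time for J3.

Gantt: | J2 0-1 | J1 1-4 | J3 4-10 |
Completion: J1=4  J2=1  J3=10
Waiting(J3) = turnaround − burst = 10 − 6 = 4

4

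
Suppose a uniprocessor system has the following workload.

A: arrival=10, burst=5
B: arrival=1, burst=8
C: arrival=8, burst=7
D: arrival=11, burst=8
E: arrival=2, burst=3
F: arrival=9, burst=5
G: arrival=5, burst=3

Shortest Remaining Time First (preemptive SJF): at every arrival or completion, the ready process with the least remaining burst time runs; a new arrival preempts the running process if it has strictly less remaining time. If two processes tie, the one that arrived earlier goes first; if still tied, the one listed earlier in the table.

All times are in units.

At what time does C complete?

32

Gantt: | idle 0-1 | B 1-2 | E 2-5 | G 5-8 | B 8-9 | F 9-14 | A 14-19 | B 19-25 | C 25-32 | D 32-40 |
Completion: A=19  B=25  C=32  D=40  E=5  F=14  G=8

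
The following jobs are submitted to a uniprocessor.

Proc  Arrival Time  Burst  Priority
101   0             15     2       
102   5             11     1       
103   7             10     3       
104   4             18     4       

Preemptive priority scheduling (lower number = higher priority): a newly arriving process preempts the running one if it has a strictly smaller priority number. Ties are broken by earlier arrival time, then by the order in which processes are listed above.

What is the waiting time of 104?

Gantt: | 101 0-5 | 102 5-16 | 101 16-26 | 103 26-36 | 104 36-54 |
Completion: 101=26  102=16  103=36  104=54
Waiting(104) = turnaround − burst = 50 − 18 = 32

32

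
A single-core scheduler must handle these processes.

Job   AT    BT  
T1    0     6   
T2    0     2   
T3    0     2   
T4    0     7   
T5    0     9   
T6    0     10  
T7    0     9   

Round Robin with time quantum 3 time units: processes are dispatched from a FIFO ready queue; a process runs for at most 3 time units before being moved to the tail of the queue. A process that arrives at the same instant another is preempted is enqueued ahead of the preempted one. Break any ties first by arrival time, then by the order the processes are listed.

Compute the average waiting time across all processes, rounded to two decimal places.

21.57

Timeline: | T1 0-3 | T2 3-5 | T3 5-7 | T4 7-10 | T5 10-13 | T6 13-16 | T7 16-19 | T1 19-22 | T4 22-25 | T5 25-28 | T6 28-31 | T7 31-34 | T4 34-35 | T5 35-38 | T6 38-41 | T7 41-44 | T6 44-45 |
Completion: T1=22  T2=5  T3=7  T4=35  T5=38  T6=45  T7=44
Turnaround (C−A): T1=22  T2=5  T3=7  T4=35  T5=38  T6=45  T7=44
Waiting times: T1=16, T2=3, T3=5, T4=28, T5=29, T6=35, T7=35
Average waiting = (16+3+5+28+29+35+35) / 7 = 151/7 = 21.57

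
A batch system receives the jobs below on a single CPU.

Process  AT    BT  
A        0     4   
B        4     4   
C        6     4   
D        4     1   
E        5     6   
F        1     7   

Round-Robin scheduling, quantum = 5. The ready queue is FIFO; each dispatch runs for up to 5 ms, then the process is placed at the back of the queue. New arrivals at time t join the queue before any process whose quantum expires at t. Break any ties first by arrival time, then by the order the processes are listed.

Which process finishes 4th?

Gantt: | A 0-4 | F 4-9 | B 9-13 | D 13-14 | E 14-19 | C 19-23 | F 23-25 | E 25-26 |
Completion: A=4  B=13  C=23  D=14  E=26  F=25
Turnaround (C−A): A=4  B=9  C=17  D=10  E=21  F=24
Finish order: A → B → D → C → F → E

C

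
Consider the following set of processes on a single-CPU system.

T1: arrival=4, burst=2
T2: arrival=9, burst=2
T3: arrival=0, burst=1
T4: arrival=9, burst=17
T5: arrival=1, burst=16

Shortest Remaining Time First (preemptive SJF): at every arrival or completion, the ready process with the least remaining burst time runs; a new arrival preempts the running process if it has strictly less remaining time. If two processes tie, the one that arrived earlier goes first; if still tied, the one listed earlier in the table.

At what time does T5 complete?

Schedule: | T3 0-1 | T5 1-4 | T1 4-6 | T5 6-9 | T2 9-11 | T5 11-21 | T4 21-38 |
Completion: T1=6  T2=11  T3=1  T4=38  T5=21
Turnaround (C−A): T1=2  T2=2  T3=1  T4=29  T5=20

21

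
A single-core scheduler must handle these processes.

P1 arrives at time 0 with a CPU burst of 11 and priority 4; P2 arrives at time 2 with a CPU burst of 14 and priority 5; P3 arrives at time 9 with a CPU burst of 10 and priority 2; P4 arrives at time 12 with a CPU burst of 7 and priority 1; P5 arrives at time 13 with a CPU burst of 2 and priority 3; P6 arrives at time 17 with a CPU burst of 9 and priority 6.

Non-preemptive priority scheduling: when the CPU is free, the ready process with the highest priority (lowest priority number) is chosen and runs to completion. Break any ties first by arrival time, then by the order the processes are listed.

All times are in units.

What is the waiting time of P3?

2

Gantt: | P1 0-11 | P3 11-21 | P4 21-28 | P5 28-30 | P2 30-44 | P6 44-53 |
Completion: P1=11  P2=44  P3=21  P4=28  P5=30  P6=53
Turnaround (C−A): P1=11  P2=42  P3=12  P4=16  P5=17  P6=36
Waiting(P3) = turnaround − burst = 12 − 10 = 2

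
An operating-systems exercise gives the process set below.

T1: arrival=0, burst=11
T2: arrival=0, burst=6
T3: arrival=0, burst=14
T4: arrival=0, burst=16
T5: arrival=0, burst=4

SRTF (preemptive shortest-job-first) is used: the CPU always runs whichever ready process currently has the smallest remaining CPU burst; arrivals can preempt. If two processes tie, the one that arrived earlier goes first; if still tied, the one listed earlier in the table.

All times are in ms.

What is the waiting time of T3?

Gantt: | T5 0-4 | T2 4-10 | T1 10-21 | T3 21-35 | T4 35-51 |
Completion: T1=21  T2=10  T3=35  T4=51  T5=4
Turnaround (C−A): T1=21  T2=10  T3=35  T4=51  T5=4
Waiting(T3) = turnaround − burst = 35 − 14 = 21

21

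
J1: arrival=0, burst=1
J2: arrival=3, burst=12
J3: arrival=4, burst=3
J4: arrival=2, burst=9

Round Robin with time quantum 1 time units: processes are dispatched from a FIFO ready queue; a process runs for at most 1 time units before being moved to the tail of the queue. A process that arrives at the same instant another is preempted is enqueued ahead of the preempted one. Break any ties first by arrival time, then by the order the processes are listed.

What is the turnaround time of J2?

Timeline: | J1 0-1 | idle 1-2 | J4 2-3 | J2 3-4 | J4 4-5 | J3 5-6 | J2 6-7 | J4 7-8 | J3 8-9 | J2 9-10 | J4 10-11 | J3 11-12 | J2 12-13 | J4 13-14 | J2 14-15 | J4 15-16 | J2 16-17 | J4 17-18 | J2 18-19 | J4 19-20 | J2 20-21 | J4 21-22 | J2 22-26 |
Completion: J1=1  J2=26  J3=12  J4=22
Turnaround (C−A): J1=1  J2=23  J3=8  J4=20
Turnaround(J2) = completion − arrival = 26 − 3 = 23

23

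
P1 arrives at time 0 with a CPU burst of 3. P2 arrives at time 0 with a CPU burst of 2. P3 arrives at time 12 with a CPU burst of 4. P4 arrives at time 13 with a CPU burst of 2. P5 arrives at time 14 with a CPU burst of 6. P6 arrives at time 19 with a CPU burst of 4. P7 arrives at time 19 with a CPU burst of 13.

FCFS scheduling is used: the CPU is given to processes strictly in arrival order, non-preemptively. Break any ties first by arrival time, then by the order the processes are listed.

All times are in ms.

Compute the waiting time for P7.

9

Gantt: | P1 0-3 | P2 3-5 | idle 5-12 | P3 12-16 | P4 16-18 | P5 18-24 | P6 24-28 | P7 28-41 |
Completion: P1=3  P2=5  P3=16  P4=18  P5=24  P6=28  P7=41
Turnaround (C−A): P1=3  P2=5  P3=4  P4=5  P5=10  P6=9  P7=22
Waiting(P7) = turnaround − burst = 22 − 13 = 9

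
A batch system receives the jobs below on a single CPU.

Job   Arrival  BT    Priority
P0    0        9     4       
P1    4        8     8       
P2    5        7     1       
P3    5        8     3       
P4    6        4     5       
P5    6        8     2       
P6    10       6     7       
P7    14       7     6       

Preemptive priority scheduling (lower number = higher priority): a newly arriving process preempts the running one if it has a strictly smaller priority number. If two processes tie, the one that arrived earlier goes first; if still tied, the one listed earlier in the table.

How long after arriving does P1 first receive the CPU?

Timeline: | P0 0-5 | P2 5-12 | P5 12-20 | P3 20-28 | P0 28-32 | P4 32-36 | P7 36-43 | P6 43-49 | P1 49-57 |
Completion: P0=32  P1=57  P2=12  P3=28  P4=36  P5=20  P6=49  P7=43
Turnaround (C−A): P0=32  P1=53  P2=7  P3=23  P4=30  P5=14  P6=39  P7=29
Response(P1) = first start − arrival = 49 − 4 = 45

45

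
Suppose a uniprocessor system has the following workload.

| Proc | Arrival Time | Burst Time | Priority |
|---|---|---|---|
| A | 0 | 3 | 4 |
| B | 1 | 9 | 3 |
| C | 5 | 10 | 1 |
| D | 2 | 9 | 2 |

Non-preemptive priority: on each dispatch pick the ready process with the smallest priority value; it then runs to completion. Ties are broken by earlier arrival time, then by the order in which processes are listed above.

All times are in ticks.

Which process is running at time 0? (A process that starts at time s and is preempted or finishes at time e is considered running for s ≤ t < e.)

A

Timeline: | A 0-3 | D 3-12 | C 12-22 | B 22-31 |
Completion: A=3  B=31  C=22  D=12
Turnaround (C−A): A=3  B=30  C=17  D=10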